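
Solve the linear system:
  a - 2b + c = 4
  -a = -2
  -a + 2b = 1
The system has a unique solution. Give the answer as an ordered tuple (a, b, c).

(2, 3/2, 5)

Form the augmented matrix and row-reduce:
  [  1  -2  1  |   4 ]
  [ -1   0  0  |  -2 ]
  [ -1   2  0  |   1 ]
R2 := R2 + R1
  [  1  -2  1  |  4 ]
  [  0  -2  1  |  2 ]
  [ -1   2  0  |  1 ]
R3 := R3 + R1
  [ 1  -2  1  |  4 ]
  [ 0  -2  1  |  2 ]
  [ 0   0  1  |  5 ]
R2 := -1/2·R2
  [ 1  -2     1  |   4 ]
  [ 0   1  -1/2  |  -1 ]
  [ 0   0     1  |   5 ]
R2 := R2 + 1/2·R3
  [ 1  -2  1  |    4 ]
  [ 0   1  0  |  3/2 ]
  [ 0   0  1  |    5 ]
R1 := R1 − R3
  [ 1  -2  0  |   -1 ]
  [ 0   1  0  |  3/2 ]
  [ 0   0  1  |    5 ]
R1 := R1 + 2·R2
  [ 1  0  0  |    2 ]
  [ 0  1  0  |  3/2 ]
  [ 0  0  1  |    5 ]
Reading off the last column: a = 2, b = 3/2, c = 5.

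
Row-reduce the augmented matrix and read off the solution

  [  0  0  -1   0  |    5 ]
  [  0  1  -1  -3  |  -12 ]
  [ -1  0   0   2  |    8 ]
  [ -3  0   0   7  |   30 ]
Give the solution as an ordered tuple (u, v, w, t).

Swap R1 and R3.
  [ -1  0   0   2  |    8 ]
  [  0  1  -1  -3  |  -12 ]
  [  0  0  -1   0  |    5 ]
  [ -3  0   0   7  |   30 ]
Multiply R1 by -1.
  [  1  0   0  -2  |   -8 ]
  [  0  1  -1  -3  |  -12 ]
  [  0  0  -1   0  |    5 ]
  [ -3  0   0   7  |   30 ]
Add 3 times R1 to R4.
  [ 1  0   0  -2  |   -8 ]
  [ 0  1  -1  -3  |  -12 ]
  [ 0  0  -1   0  |    5 ]
  [ 0  0   0   1  |    6 ]
Multiply R3 by -1.
  [ 1  0   0  -2  |   -8 ]
  [ 0  1  -1  -3  |  -12 ]
  [ 0  0   1   0  |   -5 ]
  [ 0  0   0   1  |    6 ]
Add 3 times R4 to R2.
  [ 1  0   0  -2  |  -8 ]
  [ 0  1  -1   0  |   6 ]
  [ 0  0   1   0  |  -5 ]
  [ 0  0   0   1  |   6 ]
Add 2 times R4 to R1.
  [ 1  0   0  0  |   4 ]
  [ 0  1  -1  0  |   6 ]
  [ 0  0   1  0  |  -5 ]
  [ 0  0   0  1  |   6 ]
Add R3 to R2.
  [ 1  0  0  0  |   4 ]
  [ 0  1  0  0  |   1 ]
  [ 0  0  1  0  |  -5 ]
  [ 0  0  0  1  |   6 ]
Reading off the last column: u = 4, v = 1, w = -5, t = 6.

(4, 1, -5, 6)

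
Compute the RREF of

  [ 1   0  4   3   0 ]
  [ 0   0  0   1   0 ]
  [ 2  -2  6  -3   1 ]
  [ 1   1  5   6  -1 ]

[[1, 0, 4, 0, 0], [0, 1, 1, 0, 0], [0, 0, 0, 1, 0], [0, 0, 0, 0, 1]]

R3 := R3 − 2·R1
R4 := R4 − R1
R2 ↔ R3
R2 := -1/2·R2
R4 := R4 − R2
R4 := R4 + 3/2·R3
R4 := -2·R4
R2 := R2 + 1/2·R4
R2 := R2 − 9/2·R3
R1 := R1 − 3·R3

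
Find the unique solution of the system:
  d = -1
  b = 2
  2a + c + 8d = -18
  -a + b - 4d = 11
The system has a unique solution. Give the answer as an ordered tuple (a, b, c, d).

(-5, 2, 0, -1)

Form the augmented matrix and row-reduce:
  [  0  0  0   1  |   -1 ]
  [  0  1  0   0  |    2 ]
  [  2  0  1   8  |  -18 ]
  [ -1  1  0  -4  |   11 ]
ρ1 <=> ρ3
  [  2  0  1   8  |  -18 ]
  [  0  1  0   0  |    2 ]
  [  0  0  0   1  |   -1 ]
  [ -1  1  0  -4  |   11 ]
ρ1 := 1/2·ρ1
  [  1  0  1/2   4  |  -9 ]
  [  0  1    0   0  |   2 ]
  [  0  0    0   1  |  -1 ]
  [ -1  1    0  -4  |  11 ]
ρ4 := ρ4 + ρ1
  [ 1  0  1/2  4  |  -9 ]
  [ 0  1    0  0  |   2 ]
  [ 0  0    0  1  |  -1 ]
  [ 0  1  1/2  0  |   2 ]
ρ4 := ρ4 − ρ2
  [ 1  0  1/2  4  |  -9 ]
  [ 0  1    0  0  |   2 ]
  [ 0  0    0  1  |  -1 ]
  [ 0  0  1/2  0  |   0 ]
ρ3 <=> ρ4
  [ 1  0  1/2  4  |  -9 ]
  [ 0  1    0  0  |   2 ]
  [ 0  0  1/2  0  |   0 ]
  [ 0  0    0  1  |  -1 ]
ρ3 := 2·ρ3
  [ 1  0  1/2  4  |  -9 ]
  [ 0  1    0  0  |   2 ]
  [ 0  0    1  0  |   0 ]
  [ 0  0    0  1  |  -1 ]
ρ1 := ρ1 − 4·ρ4
  [ 1  0  1/2  0  |  -5 ]
  [ 0  1    0  0  |   2 ]
  [ 0  0    1  0  |   0 ]
  [ 0  0    0  1  |  -1 ]
ρ1 := ρ1 − 1/2·ρ3
  [ 1  0  0  0  |  -5 ]
  [ 0  1  0  0  |   2 ]
  [ 0  0  1  0  |   0 ]
  [ 0  0  0  1  |  -1 ]
Reading off the last column: a = -5, b = 2, c = 0, d = -1.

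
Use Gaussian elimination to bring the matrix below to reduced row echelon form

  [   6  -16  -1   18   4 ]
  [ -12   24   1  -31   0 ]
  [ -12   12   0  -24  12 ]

Multiply R1 by 1/6.
  [   1  -8/3  -1/6    3  2/3 ]
  [ -12    24     1  -31    0 ]
  [ -12    12     0  -24   12 ]
Add 12 times R1 to R2.
  [   1  -8/3  -1/6    3  2/3 ]
  [   0    -8    -1    5    8 ]
  [ -12    12     0  -24   12 ]
Add 12 times R1 to R3.
  [ 1  -8/3  -1/6   3  2/3 ]
  [ 0    -8    -1   5    8 ]
  [ 0   -20    -2  12   20 ]
Multiply R2 by -1/8.
  [ 1  -8/3  -1/6     3  2/3 ]
  [ 0     1   1/8  -5/8   -1 ]
  [ 0   -20    -2    12   20 ]
Add 20 times R2 to R3.
  [ 1  -8/3  -1/6     3  2/3 ]
  [ 0     1   1/8  -5/8   -1 ]
  [ 0     0   1/2  -1/2    0 ]
Multiply R3 by 2.
  [ 1  -8/3  -1/6     3  2/3 ]
  [ 0     1   1/8  -5/8   -1 ]
  [ 0     0     1    -1    0 ]
Subtract 1/8 times R3 from R2.
  [ 1  -8/3  -1/6     3  2/3 ]
  [ 0     1     0  -1/2   -1 ]
  [ 0     0     1    -1    0 ]
Add 1/6 times R3 to R1.
  [ 1  -8/3  0  17/6  2/3 ]
  [ 0     1  0  -1/2   -1 ]
  [ 0     0  1    -1    0 ]
Add 8/3 times R2 to R1.
  [ 1  0  0   3/2  -2 ]
  [ 0  1  0  -1/2  -1 ]
  [ 0  0  1    -1   0 ]

[[1, 0, 0, 3/2, -2], [0, 1, 0, -1/2, -1], [0, 0, 1, -1, 0]]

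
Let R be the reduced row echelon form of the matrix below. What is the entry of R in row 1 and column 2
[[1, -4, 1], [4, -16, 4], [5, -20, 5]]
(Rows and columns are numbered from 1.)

ρ2 → ρ2 − 4·ρ1
  [ 1   -4  1 ]
  [ 0    0  0 ]
  [ 5  -20  5 ]
ρ3 → ρ3 − 5·ρ1
  [ 1  -4  1 ]
  [ 0   0  0 ]
  [ 0   0  0 ]

-4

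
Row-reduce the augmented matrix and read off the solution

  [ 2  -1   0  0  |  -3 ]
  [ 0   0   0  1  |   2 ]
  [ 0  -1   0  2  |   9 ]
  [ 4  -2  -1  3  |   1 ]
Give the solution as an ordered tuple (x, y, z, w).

(-4, -5, -1, 2)

r1 → 1/2·r1
  [ 1  -1/2   0  0  |  -3/2 ]
  [ 0     0   0  1  |     2 ]
  [ 0    -1   0  2  |     9 ]
  [ 4    -2  -1  3  |     1 ]
r4 → r4 − 4·r1
  [ 1  -1/2   0  0  |  -3/2 ]
  [ 0     0   0  1  |     2 ]
  [ 0    -1   0  2  |     9 ]
  [ 0     0  -1  3  |     7 ]
r2 <-> r3
  [ 1  -1/2   0  0  |  -3/2 ]
  [ 0    -1   0  2  |     9 ]
  [ 0     0   0  1  |     2 ]
  [ 0     0  -1  3  |     7 ]
r2 → -1·r2
  [ 1  -1/2   0   0  |  -3/2 ]
  [ 0     1   0  -2  |    -9 ]
  [ 0     0   0   1  |     2 ]
  [ 0     0  -1   3  |     7 ]
r3 <-> r4
  [ 1  -1/2   0   0  |  -3/2 ]
  [ 0     1   0  -2  |    -9 ]
  [ 0     0  -1   3  |     7 ]
  [ 0     0   0   1  |     2 ]
r3 → -1·r3
  [ 1  -1/2  0   0  |  -3/2 ]
  [ 0     1  0  -2  |    -9 ]
  [ 0     0  1  -3  |    -7 ]
  [ 0     0  0   1  |     2 ]
r3 → r3 + 3·r4
  [ 1  -1/2  0   0  |  -3/2 ]
  [ 0     1  0  -2  |    -9 ]
  [ 0     0  1   0  |    -1 ]
  [ 0     0  0   1  |     2 ]
r2 → r2 + 2·r4
  [ 1  -1/2  0  0  |  -3/2 ]
  [ 0     1  0  0  |    -5 ]
  [ 0     0  1  0  |    -1 ]
  [ 0     0  0  1  |     2 ]
r1 → r1 + 1/2·r2
  [ 1  0  0  0  |  -4 ]
  [ 0  1  0  0  |  -5 ]
  [ 0  0  1  0  |  -1 ]
  [ 0  0  0  1  |   2 ]
Reading off the last column: x = -4, y = -5, z = -1, w = 2.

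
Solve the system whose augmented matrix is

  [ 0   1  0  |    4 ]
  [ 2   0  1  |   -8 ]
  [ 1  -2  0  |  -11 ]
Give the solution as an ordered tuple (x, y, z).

(-3, 4, -2)

r1 ↔ r2
  [ 2   0  1  |   -8 ]
  [ 0   1  0  |    4 ]
  [ 1  -2  0  |  -11 ]
r1 -> 1/2·r1
  [ 1   0  1/2  |   -4 ]
  [ 0   1    0  |    4 ]
  [ 1  -2    0  |  -11 ]
r3 -> r3 − r1
  [ 1   0   1/2  |  -4 ]
  [ 0   1     0  |   4 ]
  [ 0  -2  -1/2  |  -7 ]
r3 -> r3 + 2·r2
  [ 1  0   1/2  |  -4 ]
  [ 0  1     0  |   4 ]
  [ 0  0  -1/2  |   1 ]
r3 -> -2·r3
  [ 1  0  1/2  |  -4 ]
  [ 0  1    0  |   4 ]
  [ 0  0    1  |  -2 ]
r1 -> r1 − 1/2·r3
  [ 1  0  0  |  -3 ]
  [ 0  1  0  |   4 ]
  [ 0  0  1  |  -2 ]
Reading off the last column: x = -3, y = 4, z = -2.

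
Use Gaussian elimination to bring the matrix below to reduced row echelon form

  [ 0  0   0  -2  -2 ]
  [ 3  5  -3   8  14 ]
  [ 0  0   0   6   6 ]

[[1, 5/3, -1, 0, 2], [0, 0, 0, 1, 1], [0, 0, 0, 0, 0]]

Swap R1 and R2.
  [ 3  5  -3   8  14 ]
  [ 0  0   0  -2  -2 ]
  [ 0  0   0   6   6 ]
Multiply R1 by 1/3.
  [ 1  5/3  -1  8/3  14/3 ]
  [ 0    0   0   -2    -2 ]
  [ 0    0   0    6     6 ]
Multiply R2 by -1/2.
  [ 1  5/3  -1  8/3  14/3 ]
  [ 0    0   0    1     1 ]
  [ 0    0   0    6     6 ]
Subtract 6 times R2 from R3.
  [ 1  5/3  -1  8/3  14/3 ]
  [ 0    0   0    1     1 ]
  [ 0    0   0    0     0 ]
Subtract 8/3 times R2 from R1.
  [ 1  5/3  -1  0  2 ]
  [ 0    0   0  1  1 ]
  [ 0    0   0  0  0 ]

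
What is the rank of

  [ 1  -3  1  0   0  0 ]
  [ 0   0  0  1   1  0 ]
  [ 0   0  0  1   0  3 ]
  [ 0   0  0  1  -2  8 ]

Subtract r2 from r3.
  [ 1  -3  1  0   0  0 ]
  [ 0   0  0  1   1  0 ]
  [ 0   0  0  0  -1  3 ]
  [ 0   0  0  1  -2  8 ]
Subtract r2 from r4.
  [ 1  -3  1  0   0  0 ]
  [ 0   0  0  1   1  0 ]
  [ 0   0  0  0  -1  3 ]
  [ 0   0  0  0  -3  8 ]
Multiply r3 by -1.
  [ 1  -3  1  0   0   0 ]
  [ 0   0  0  1   1   0 ]
  [ 0   0  0  0   1  -3 ]
  [ 0   0  0  0  -3   8 ]
Add 3 times r3 to r4.
  [ 1  -3  1  0  0   0 ]
  [ 0   0  0  1  1   0 ]
  [ 0   0  0  0  1  -3 ]
  [ 0   0  0  0  0  -1 ]
Multiply r4 by -1.
  [ 1  -3  1  0  0   0 ]
  [ 0   0  0  1  1   0 ]
  [ 0   0  0  0  1  -3 ]
  [ 0   0  0  0  0   1 ]
Add 3 times r4 to r3.
  [ 1  -3  1  0  0  0 ]
  [ 0   0  0  1  1  0 ]
  [ 0   0  0  0  1  0 ]
  [ 0   0  0  0  0  1 ]
Subtract r3 from r2.
  [ 1  -3  1  0  0  0 ]
  [ 0   0  0  1  0  0 ]
  [ 0   0  0  0  1  0 ]
  [ 0   0  0  0  0  1 ]
The reduced form has 4 nonzero rows.

rank = 4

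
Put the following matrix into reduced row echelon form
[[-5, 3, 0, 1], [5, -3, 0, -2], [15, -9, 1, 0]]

[[1, -3/5, 0, 0], [0, 0, 1, 0], [0, 0, 0, 1]]

r1 → -1/5·r1
r2 → r2 − 5·r1
r3 → r3 − 15·r1
r2 <-> r3
r3 → -1·r3
r2 → r2 − 3·r3
r1 → r1 + 1/5·r3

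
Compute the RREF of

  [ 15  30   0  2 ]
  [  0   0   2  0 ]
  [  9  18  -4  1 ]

[[1, 2, 0, 0], [0, 0, 1, 0], [0, 0, 0, 1]]

Multiply r1 by 1/15.
  [ 1   2   0  2/15 ]
  [ 0   0   2     0 ]
  [ 9  18  -4     1 ]
Subtract 9 times r1 from r3.
  [ 1  2   0  2/15 ]
  [ 0  0   2     0 ]
  [ 0  0  -4  -1/5 ]
Multiply r2 by 1/2.
  [ 1  2   0  2/15 ]
  [ 0  0   1     0 ]
  [ 0  0  -4  -1/5 ]
Add 4 times r2 to r3.
  [ 1  2  0  2/15 ]
  [ 0  0  1     0 ]
  [ 0  0  0  -1/5 ]
Multiply r3 by -5.
  [ 1  2  0  2/15 ]
  [ 0  0  1     0 ]
  [ 0  0  0     1 ]
Subtract 2/15 times r3 from r1.
  [ 1  2  0  0 ]
  [ 0  0  1  0 ]
  [ 0  0  0  1 ]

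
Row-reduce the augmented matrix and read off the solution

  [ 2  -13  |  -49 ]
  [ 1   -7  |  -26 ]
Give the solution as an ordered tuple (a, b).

(-5, 3)

Multiply R1 by 1/2.
Subtract R1 from R2.
Multiply R2 by -2.
Add 13/2 times R2 to R1.
Reading off the last column: a = -5, b = 3.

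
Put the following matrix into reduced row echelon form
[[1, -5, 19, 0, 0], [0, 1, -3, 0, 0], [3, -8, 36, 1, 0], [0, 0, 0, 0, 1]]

[[1, 0, 4, 0, 0], [0, 1, -3, 0, 0], [0, 0, 0, 1, 0], [0, 0, 0, 0, 1]]

R3 -> R3 − 3·R1
  [ 1  -5   19  0  0 ]
  [ 0   1   -3  0  0 ]
  [ 0   7  -21  1  0 ]
  [ 0   0    0  0  1 ]
R3 -> R3 − 7·R2
  [ 1  -5  19  0  0 ]
  [ 0   1  -3  0  0 ]
  [ 0   0   0  1  0 ]
  [ 0   0   0  0  1 ]
R1 -> R1 + 5·R2
  [ 1  0   4  0  0 ]
  [ 0  1  -3  0  0 ]
  [ 0  0   0  1  0 ]
  [ 0  0   0  0  1 ]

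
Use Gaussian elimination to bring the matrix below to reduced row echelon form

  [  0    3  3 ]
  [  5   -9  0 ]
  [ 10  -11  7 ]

[[1, 0, 9/5], [0, 1, 1], [0, 0, 0]]

r1 ↔ r2
r1 := 1/5·r1
r3 := r3 − 10·r1
r2 := 1/3·r2
r3 := r3 − 7·r2
r1 := r1 + 9/5·r2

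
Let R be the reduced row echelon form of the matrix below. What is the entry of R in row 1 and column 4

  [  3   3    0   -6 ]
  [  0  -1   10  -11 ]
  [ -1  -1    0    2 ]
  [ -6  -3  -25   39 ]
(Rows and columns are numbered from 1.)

-1

r1 → 1/3·r1
  [  1   1    0   -2 ]
  [  0  -1   10  -11 ]
  [ -1  -1    0    2 ]
  [ -6  -3  -25   39 ]
r3 → r3 + r1
  [  1   1    0   -2 ]
  [  0  -1   10  -11 ]
  [  0   0    0    0 ]
  [ -6  -3  -25   39 ]
r4 → r4 + 6·r1
  [ 1   1    0   -2 ]
  [ 0  -1   10  -11 ]
  [ 0   0    0    0 ]
  [ 0   3  -25   27 ]
r2 → -1·r2
  [ 1  1    0  -2 ]
  [ 0  1  -10  11 ]
  [ 0  0    0   0 ]
  [ 0  3  -25  27 ]
r4 → r4 − 3·r2
  [ 1  1    0  -2 ]
  [ 0  1  -10  11 ]
  [ 0  0    0   0 ]
  [ 0  0    5  -6 ]
r3 ↔ r4
  [ 1  1    0  -2 ]
  [ 0  1  -10  11 ]
  [ 0  0    5  -6 ]
  [ 0  0    0   0 ]
r3 → 1/5·r3
  [ 1  1    0    -2 ]
  [ 0  1  -10    11 ]
  [ 0  0    1  -6/5 ]
  [ 0  0    0     0 ]
r2 → r2 + 10·r3
  [ 1  1  0    -2 ]
  [ 0  1  0    -1 ]
  [ 0  0  1  -6/5 ]
  [ 0  0  0     0 ]
r1 → r1 − r2
  [ 1  0  0    -1 ]
  [ 0  1  0    -1 ]
  [ 0  0  1  -6/5 ]
  [ 0  0  0     0 ]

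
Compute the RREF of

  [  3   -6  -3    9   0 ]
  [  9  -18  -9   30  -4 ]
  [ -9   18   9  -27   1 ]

R1 := 1/3·R1
R2 := R2 − 9·R1
R3 := R3 + 9·R1
R2 := 1/3·R2
R2 := R2 + 4/3·R3
R1 := R1 − 3·R2

[[1, -2, -1, 0, 0], [0, 0, 0, 1, 0], [0, 0, 0, 0, 1]]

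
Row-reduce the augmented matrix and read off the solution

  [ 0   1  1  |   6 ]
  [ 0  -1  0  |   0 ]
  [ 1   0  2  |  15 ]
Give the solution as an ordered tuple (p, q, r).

(3, 0, 6)

R1 ↔ R3
R2 := -1·R2
R3 := R3 − R2
R1 := R1 − 2·R3
Reading off the last column: p = 3, q = 0, r = 6.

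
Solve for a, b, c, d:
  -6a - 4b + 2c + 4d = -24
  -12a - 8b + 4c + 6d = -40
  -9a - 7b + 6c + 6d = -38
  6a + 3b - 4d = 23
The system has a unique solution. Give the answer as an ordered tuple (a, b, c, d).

Form the augmented matrix and row-reduce:
  [  -6  -4  2   4  |  -24 ]
  [ -12  -8  4   6  |  -40 ]
  [  -9  -7  6   6  |  -38 ]
  [   6   3  0  -4  |   23 ]
r1 -> -1/6·r1
r2 -> r2 + 12·r1
r3 -> r3 + 9·r1
r4 -> r4 − 6·r1
r2 <-> r3
r2 -> -1·r2
r4 -> r4 + r2
r3 <-> r4
r3 -> -1·r3
r4 -> -1/2·r4
r1 -> r1 + 2/3·r4
r2 -> r2 + 3·r3
r1 -> r1 + 1/3·r3
r1 -> r1 − 2/3·r2
Reading off the last column: a = 5/3, b = -1, c = -1, d = -4.

(5/3, -1, -1, -4)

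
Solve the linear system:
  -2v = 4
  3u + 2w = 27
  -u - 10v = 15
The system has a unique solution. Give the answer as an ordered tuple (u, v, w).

(5, -2, 6)

Form the augmented matrix and row-reduce:
  [  0   -2  0  |   4 ]
  [  3    0  2  |  27 ]
  [ -1  -10  0  |  15 ]
R1 <=> R2
  [  3    0  2  |  27 ]
  [  0   -2  0  |   4 ]
  [ -1  -10  0  |  15 ]
R1 -> 1/3·R1
  [  1    0  2/3  |   9 ]
  [  0   -2    0  |   4 ]
  [ -1  -10    0  |  15 ]
R3 -> R3 + R1
  [ 1    0  2/3  |   9 ]
  [ 0   -2    0  |   4 ]
  [ 0  -10  2/3  |  24 ]
R2 -> -1/2·R2
  [ 1    0  2/3  |   9 ]
  [ 0    1    0  |  -2 ]
  [ 0  -10  2/3  |  24 ]
R3 -> R3 + 10·R2
  [ 1  0  2/3  |   9 ]
  [ 0  1    0  |  -2 ]
  [ 0  0  2/3  |   4 ]
R3 -> 3/2·R3
  [ 1  0  2/3  |   9 ]
  [ 0  1    0  |  -2 ]
  [ 0  0    1  |   6 ]
R1 -> R1 − 2/3·R3
  [ 1  0  0  |   5 ]
  [ 0  1  0  |  -2 ]
  [ 0  0  1  |   6 ]
Reading off the last column: u = 5, v = -2, w = 6.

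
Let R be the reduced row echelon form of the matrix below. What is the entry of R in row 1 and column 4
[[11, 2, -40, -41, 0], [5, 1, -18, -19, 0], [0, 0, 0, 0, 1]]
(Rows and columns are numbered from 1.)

-3

r1 -> 1/11·r1
  [ 1  2/11  -40/11  -41/11  0 ]
  [ 5     1     -18     -19  0 ]
  [ 0     0       0       0  1 ]
r2 -> r2 − 5·r1
  [ 1  2/11  -40/11  -41/11  0 ]
  [ 0  1/11    2/11   -4/11  0 ]
  [ 0     0       0       0  1 ]
r2 -> 11·r2
  [ 1  2/11  -40/11  -41/11  0 ]
  [ 0     1       2      -4  0 ]
  [ 0     0       0       0  1 ]
r1 -> r1 − 2/11·r2
  [ 1  0  -4  -3  0 ]
  [ 0  1   2  -4  0 ]
  [ 0  0   0   0  1 ]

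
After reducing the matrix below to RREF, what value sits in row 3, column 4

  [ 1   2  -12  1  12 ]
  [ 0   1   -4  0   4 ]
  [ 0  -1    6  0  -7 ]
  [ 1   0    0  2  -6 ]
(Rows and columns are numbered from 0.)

-4

Subtract R1 from R4.
Add R2 to R3.
Add 2 times R2 to R4.
Multiply R3 by 1/2.
Subtract 4 times R3 from R4.
Subtract R4 from R1.
Add 4 times R3 to R2.
Add 12 times R3 to R1.
Subtract 2 times R2 from R1.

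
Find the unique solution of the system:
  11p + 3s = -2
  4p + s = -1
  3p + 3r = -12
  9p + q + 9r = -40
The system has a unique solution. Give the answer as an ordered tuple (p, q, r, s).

(-1, -4, -3, 3)

Form the augmented matrix and row-reduce:
  [ 11  0  0  3  |   -2 ]
  [  4  0  0  1  |   -1 ]
  [  3  0  3  0  |  -12 ]
  [  9  1  9  0  |  -40 ]
r1 ← 1/11·r1
r2 ← r2 − 4·r1
r3 ← r3 − 3·r1
r4 ← r4 − 9·r1
r2 <-> r4
r3 ← 1/3·r3
r4 ← -11·r4
r3 ← r3 + 3/11·r4
r2 ← r2 + 27/11·r4
r1 ← r1 − 3/11·r4
r2 ← r2 − 9·r3
Reading off the last column: p = -1, q = -4, r = -3, s = 3.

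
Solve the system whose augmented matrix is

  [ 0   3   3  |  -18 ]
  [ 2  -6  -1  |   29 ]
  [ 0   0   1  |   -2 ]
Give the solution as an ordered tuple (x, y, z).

R1 <=> R2
  [ 2  -6  -1  |   29 ]
  [ 0   3   3  |  -18 ]
  [ 0   0   1  |   -2 ]
R1 -> 1/2·R1
  [ 1  -3  -1/2  |  29/2 ]
  [ 0   3     3  |   -18 ]
  [ 0   0     1  |    -2 ]
R2 -> 1/3·R2
  [ 1  -3  -1/2  |  29/2 ]
  [ 0   1     1  |    -6 ]
  [ 0   0     1  |    -2 ]
R2 -> R2 − R3
  [ 1  -3  -1/2  |  29/2 ]
  [ 0   1     0  |    -4 ]
  [ 0   0     1  |    -2 ]
R1 -> R1 + 1/2·R3
  [ 1  -3  0  |  27/2 ]
  [ 0   1  0  |    -4 ]
  [ 0   0  1  |    -2 ]
R1 -> R1 + 3·R2
  [ 1  0  0  |  3/2 ]
  [ 0  1  0  |   -4 ]
  [ 0  0  1  |   -2 ]
Reading off the last column: x = 3/2, y = -4, z = -2.

(3/2, -4, -2)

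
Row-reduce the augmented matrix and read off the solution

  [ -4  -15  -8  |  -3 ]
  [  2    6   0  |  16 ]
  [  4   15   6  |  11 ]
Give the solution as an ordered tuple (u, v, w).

Multiply ρ1 by -1/4.
Subtract 2 times ρ1 from ρ2.
Subtract 4 times ρ1 from ρ3.
Multiply ρ2 by -2/3.
Multiply ρ3 by -1/2.
Subtract 8/3 times ρ3 from ρ2.
Subtract 2 times ρ3 from ρ1.
Subtract 15/4 times ρ2 from ρ1.
Reading off the last column: u = 5, v = 1, w = -4.

(5, 1, -4)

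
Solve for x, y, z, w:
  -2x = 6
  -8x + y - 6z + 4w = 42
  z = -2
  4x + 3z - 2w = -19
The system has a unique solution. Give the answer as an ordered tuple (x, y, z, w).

(-3, 4, -2, 1/2)

Form the augmented matrix and row-reduce:
  [ -2  0   0   0  |    6 ]
  [ -8  1  -6   4  |   42 ]
  [  0  0   1   0  |   -2 ]
  [  4  0   3  -2  |  -19 ]
r1 := -1/2·r1
  [  1  0   0   0  |   -3 ]
  [ -8  1  -6   4  |   42 ]
  [  0  0   1   0  |   -2 ]
  [  4  0   3  -2  |  -19 ]
r2 := r2 + 8·r1
  [ 1  0   0   0  |   -3 ]
  [ 0  1  -6   4  |   18 ]
  [ 0  0   1   0  |   -2 ]
  [ 4  0   3  -2  |  -19 ]
r4 := r4 − 4·r1
  [ 1  0   0   0  |  -3 ]
  [ 0  1  -6   4  |  18 ]
  [ 0  0   1   0  |  -2 ]
  [ 0  0   3  -2  |  -7 ]
r4 := r4 − 3·r3
  [ 1  0   0   0  |  -3 ]
  [ 0  1  -6   4  |  18 ]
  [ 0  0   1   0  |  -2 ]
  [ 0  0   0  -2  |  -1 ]
r4 := -1/2·r4
  [ 1  0   0  0  |   -3 ]
  [ 0  1  -6  4  |   18 ]
  [ 0  0   1  0  |   -2 ]
  [ 0  0   0  1  |  1/2 ]
r2 := r2 − 4·r4
  [ 1  0   0  0  |   -3 ]
  [ 0  1  -6  0  |   16 ]
  [ 0  0   1  0  |   -2 ]
  [ 0  0   0  1  |  1/2 ]
r2 := r2 + 6·r3
  [ 1  0  0  0  |   -3 ]
  [ 0  1  0  0  |    4 ]
  [ 0  0  1  0  |   -2 ]
  [ 0  0  0  1  |  1/2 ]
Reading off the last column: x = -3, y = 4, z = -2, w = 1/2.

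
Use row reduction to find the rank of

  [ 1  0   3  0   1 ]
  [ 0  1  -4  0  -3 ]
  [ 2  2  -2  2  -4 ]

rank = 3

R3 → R3 − 2·R1
  [ 1  0   3  0   1 ]
  [ 0  1  -4  0  -3 ]
  [ 0  2  -8  2  -6 ]
R3 → R3 − 2·R2
  [ 1  0   3  0   1 ]
  [ 0  1  -4  0  -3 ]
  [ 0  0   0  2   0 ]
R3 → 1/2·R3
  [ 1  0   3  0   1 ]
  [ 0  1  -4  0  -3 ]
  [ 0  0   0  1   0 ]
The reduced form has 3 nonzero rows.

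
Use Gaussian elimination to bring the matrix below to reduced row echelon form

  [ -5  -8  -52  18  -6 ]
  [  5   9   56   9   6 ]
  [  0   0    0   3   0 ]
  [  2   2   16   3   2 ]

[[1, 0, 4, 0, 0], [0, 1, 4, 0, 0], [0, 0, 0, 1, 0], [0, 0, 0, 0, 1]]

ρ1 := -1/5·ρ1
ρ2 := ρ2 − 5·ρ1
ρ4 := ρ4 − 2·ρ1
ρ4 := ρ4 + 6/5·ρ2
ρ3 := 1/3·ρ3
ρ4 := ρ4 − 213/5·ρ3
ρ4 := -5/2·ρ4
ρ1 := ρ1 − 6/5·ρ4
ρ2 := ρ2 − 27·ρ3
ρ1 := ρ1 + 18/5·ρ3
ρ1 := ρ1 − 8/5·ρ2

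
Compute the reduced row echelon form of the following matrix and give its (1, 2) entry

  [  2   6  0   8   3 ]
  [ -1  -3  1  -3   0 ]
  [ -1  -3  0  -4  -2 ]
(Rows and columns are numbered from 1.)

ρ1 → 1/2·ρ1
  [  1   3  0   4  3/2 ]
  [ -1  -3  1  -3    0 ]
  [ -1  -3  0  -4   -2 ]
ρ2 → ρ2 + ρ1
  [  1   3  0   4  3/2 ]
  [  0   0  1   1  3/2 ]
  [ -1  -3  0  -4   -2 ]
ρ3 → ρ3 + ρ1
  [ 1  3  0  4   3/2 ]
  [ 0  0  1  1   3/2 ]
  [ 0  0  0  0  -1/2 ]
ρ3 → -2·ρ3
  [ 1  3  0  4  3/2 ]
  [ 0  0  1  1  3/2 ]
  [ 0  0  0  0    1 ]
ρ2 → ρ2 − 3/2·ρ3
  [ 1  3  0  4  3/2 ]
  [ 0  0  1  1    0 ]
  [ 0  0  0  0    1 ]
ρ1 → ρ1 − 3/2·ρ3
  [ 1  3  0  4  0 ]
  [ 0  0  1  1  0 ]
  [ 0  0  0  0  1 ]

3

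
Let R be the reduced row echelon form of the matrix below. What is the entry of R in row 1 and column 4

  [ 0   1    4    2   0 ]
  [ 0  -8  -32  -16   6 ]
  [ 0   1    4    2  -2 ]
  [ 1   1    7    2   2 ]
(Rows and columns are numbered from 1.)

0

R1 <-> R4
  [ 1   1    7    2   2 ]
  [ 0  -8  -32  -16   6 ]
  [ 0   1    4    2  -2 ]
  [ 0   1    4    2   0 ]
R2 -> -1/8·R2
  [ 1  1  7  2     2 ]
  [ 0  1  4  2  -3/4 ]
  [ 0  1  4  2    -2 ]
  [ 0  1  4  2     0 ]
R3 -> R3 − R2
  [ 1  1  7  2     2 ]
  [ 0  1  4  2  -3/4 ]
  [ 0  0  0  0  -5/4 ]
  [ 0  1  4  2     0 ]
R4 -> R4 − R2
  [ 1  1  7  2     2 ]
  [ 0  1  4  2  -3/4 ]
  [ 0  0  0  0  -5/4 ]
  [ 0  0  0  0   3/4 ]
R3 -> -4/5·R3
  [ 1  1  7  2     2 ]
  [ 0  1  4  2  -3/4 ]
  [ 0  0  0  0     1 ]
  [ 0  0  0  0   3/4 ]
R4 -> R4 − 3/4·R3
  [ 1  1  7  2     2 ]
  [ 0  1  4  2  -3/4 ]
  [ 0  0  0  0     1 ]
  [ 0  0  0  0     0 ]
R2 -> R2 + 3/4·R3
  [ 1  1  7  2  2 ]
  [ 0  1  4  2  0 ]
  [ 0  0  0  0  1 ]
  [ 0  0  0  0  0 ]
R1 -> R1 − 2·R3
  [ 1  1  7  2  0 ]
  [ 0  1  4  2  0 ]
  [ 0  0  0  0  1 ]
  [ 0  0  0  0  0 ]
R1 -> R1 − R2
  [ 1  0  3  0  0 ]
  [ 0  1  4  2  0 ]
  [ 0  0  0  0  1 ]
  [ 0  0  0  0  0 ]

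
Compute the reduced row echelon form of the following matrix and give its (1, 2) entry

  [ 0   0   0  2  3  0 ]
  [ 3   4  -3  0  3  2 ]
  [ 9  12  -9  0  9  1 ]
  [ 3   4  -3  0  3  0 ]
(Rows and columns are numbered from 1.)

4/3

Swap r1 and r2.
  [ 3   4  -3  0  3  2 ]
  [ 0   0   0  2  3  0 ]
  [ 9  12  -9  0  9  1 ]
  [ 3   4  -3  0  3  0 ]
Multiply r1 by 1/3.
  [ 1  4/3  -1  0  1  2/3 ]
  [ 0    0   0  2  3    0 ]
  [ 9   12  -9  0  9    1 ]
  [ 3    4  -3  0  3    0 ]
Subtract 9 times r1 from r3.
  [ 1  4/3  -1  0  1  2/3 ]
  [ 0    0   0  2  3    0 ]
  [ 0    0   0  0  0   -5 ]
  [ 3    4  -3  0  3    0 ]
Subtract 3 times r1 from r4.
  [ 1  4/3  -1  0  1  2/3 ]
  [ 0    0   0  2  3    0 ]
  [ 0    0   0  0  0   -5 ]
  [ 0    0   0  0  0   -2 ]
Multiply r2 by 1/2.
  [ 1  4/3  -1  0    1  2/3 ]
  [ 0    0   0  1  3/2    0 ]
  [ 0    0   0  0    0   -5 ]
  [ 0    0   0  0    0   -2 ]
Multiply r3 by -1/5.
  [ 1  4/3  -1  0    1  2/3 ]
  [ 0    0   0  1  3/2    0 ]
  [ 0    0   0  0    0    1 ]
  [ 0    0   0  0    0   -2 ]
Add 2 times r3 to r4.
  [ 1  4/3  -1  0    1  2/3 ]
  [ 0    0   0  1  3/2    0 ]
  [ 0    0   0  0    0    1 ]
  [ 0    0   0  0    0    0 ]
Subtract 2/3 times r3 from r1.
  [ 1  4/3  -1  0    1  0 ]
  [ 0    0   0  1  3/2  0 ]
  [ 0    0   0  0    0  1 ]
  [ 0    0   0  0    0  0 ]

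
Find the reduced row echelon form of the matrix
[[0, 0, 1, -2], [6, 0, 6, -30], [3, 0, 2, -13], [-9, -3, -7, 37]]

[[1, 0, 0, -3], [0, 1, 0, 4/3], [0, 0, 1, -2], [0, 0, 0, 0]]

Swap R1 and R2.
  [  6   0   6  -30 ]
  [  0   0   1   -2 ]
  [  3   0   2  -13 ]
  [ -9  -3  -7   37 ]
Multiply R1 by 1/6.
  [  1   0   1   -5 ]
  [  0   0   1   -2 ]
  [  3   0   2  -13 ]
  [ -9  -3  -7   37 ]
Subtract 3 times R1 from R3.
  [  1   0   1  -5 ]
  [  0   0   1  -2 ]
  [  0   0  -1   2 ]
  [ -9  -3  -7  37 ]
Add 9 times R1 to R4.
  [ 1   0   1  -5 ]
  [ 0   0   1  -2 ]
  [ 0   0  -1   2 ]
  [ 0  -3   2  -8 ]
Swap R2 and R4.
  [ 1   0   1  -5 ]
  [ 0  -3   2  -8 ]
  [ 0   0  -1   2 ]
  [ 0   0   1  -2 ]
Multiply R2 by -1/3.
  [ 1  0     1   -5 ]
  [ 0  1  -2/3  8/3 ]
  [ 0  0    -1    2 ]
  [ 0  0     1   -2 ]
Multiply R3 by -1.
  [ 1  0     1   -5 ]
  [ 0  1  -2/3  8/3 ]
  [ 0  0     1   -2 ]
  [ 0  0     1   -2 ]
Subtract R3 from R4.
  [ 1  0     1   -5 ]
  [ 0  1  -2/3  8/3 ]
  [ 0  0     1   -2 ]
  [ 0  0     0    0 ]
Add 2/3 times R3 to R2.
  [ 1  0  1   -5 ]
  [ 0  1  0  4/3 ]
  [ 0  0  1   -2 ]
  [ 0  0  0    0 ]
Subtract R3 from R1.
  [ 1  0  0   -3 ]
  [ 0  1  0  4/3 ]
  [ 0  0  1   -2 ]
  [ 0  0  0    0 ]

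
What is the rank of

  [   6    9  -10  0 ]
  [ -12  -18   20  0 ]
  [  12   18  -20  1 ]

rank = 2

R1 → 1/6·R1
  [   1  3/2  -5/3  0 ]
  [ -12  -18    20  0 ]
  [  12   18   -20  1 ]
R2 → R2 + 12·R1
  [  1  3/2  -5/3  0 ]
  [  0    0     0  0 ]
  [ 12   18   -20  1 ]
R3 → R3 − 12·R1
  [ 1  3/2  -5/3  0 ]
  [ 0    0     0  0 ]
  [ 0    0     0  1 ]
R2 <=> R3
  [ 1  3/2  -5/3  0 ]
  [ 0    0     0  1 ]
  [ 0    0     0  0 ]
The reduced form has 2 nonzero rows.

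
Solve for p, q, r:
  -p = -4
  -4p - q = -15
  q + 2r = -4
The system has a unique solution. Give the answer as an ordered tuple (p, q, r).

Form the augmented matrix and row-reduce:
  [ -1   0  0  |   -4 ]
  [ -4  -1  0  |  -15 ]
  [  0   1  2  |   -4 ]
R1 := -1·R1
  [  1   0  0  |    4 ]
  [ -4  -1  0  |  -15 ]
  [  0   1  2  |   -4 ]
R2 := R2 + 4·R1
  [ 1   0  0  |   4 ]
  [ 0  -1  0  |   1 ]
  [ 0   1  2  |  -4 ]
R2 := -1·R2
  [ 1  0  0  |   4 ]
  [ 0  1  0  |  -1 ]
  [ 0  1  2  |  -4 ]
R3 := R3 − R2
  [ 1  0  0  |   4 ]
  [ 0  1  0  |  -1 ]
  [ 0  0  2  |  -3 ]
R3 := 1/2·R3
  [ 1  0  0  |     4 ]
  [ 0  1  0  |    -1 ]
  [ 0  0  1  |  -3/2 ]
Reading off the last column: p = 4, q = -1, r = -3/2.

(4, -1, -3/2)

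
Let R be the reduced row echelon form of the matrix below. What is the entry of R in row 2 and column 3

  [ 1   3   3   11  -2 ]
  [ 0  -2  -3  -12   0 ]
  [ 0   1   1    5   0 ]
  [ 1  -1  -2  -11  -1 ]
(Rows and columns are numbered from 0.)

R4 -> R4 − R1
  [ 1   3   3   11  -2 ]
  [ 0  -2  -3  -12   0 ]
  [ 0   1   1    5   0 ]
  [ 0  -4  -5  -22   1 ]
R2 -> -1/2·R2
  [ 1   3    3   11  -2 ]
  [ 0   1  3/2    6   0 ]
  [ 0   1    1    5   0 ]
  [ 0  -4   -5  -22   1 ]
R3 -> R3 − R2
  [ 1   3     3   11  -2 ]
  [ 0   1   3/2    6   0 ]
  [ 0   0  -1/2   -1   0 ]
  [ 0  -4    -5  -22   1 ]
R4 -> R4 + 4·R2
  [ 1  3     3  11  -2 ]
  [ 0  1   3/2   6   0 ]
  [ 0  0  -1/2  -1   0 ]
  [ 0  0     1   2   1 ]
R3 -> -2·R3
  [ 1  3    3  11  -2 ]
  [ 0  1  3/2   6   0 ]
  [ 0  0    1   2   0 ]
  [ 0  0    1   2   1 ]
R4 -> R4 − R3
  [ 1  3    3  11  -2 ]
  [ 0  1  3/2   6   0 ]
  [ 0  0    1   2   0 ]
  [ 0  0    0   0   1 ]
R1 -> R1 + 2·R4
  [ 1  3    3  11  0 ]
  [ 0  1  3/2   6  0 ]
  [ 0  0    1   2  0 ]
  [ 0  0    0   0  1 ]
R2 -> R2 − 3/2·R3
  [ 1  3  3  11  0 ]
  [ 0  1  0   3  0 ]
  [ 0  0  1   2  0 ]
  [ 0  0  0   0  1 ]
R1 -> R1 − 3·R3
  [ 1  3  0  5  0 ]
  [ 0  1  0  3  0 ]
  [ 0  0  1  2  0 ]
  [ 0  0  0  0  1 ]
R1 -> R1 − 3·R2
  [ 1  0  0  -4  0 ]
  [ 0  1  0   3  0 ]
  [ 0  0  1   2  0 ]
  [ 0  0  0   0  1 ]

2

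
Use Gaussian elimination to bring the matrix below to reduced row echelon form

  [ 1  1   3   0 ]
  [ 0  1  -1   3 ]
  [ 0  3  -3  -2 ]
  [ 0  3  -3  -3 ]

ρ3 ← ρ3 − 3·ρ2
  [ 1  1   3    0 ]
  [ 0  1  -1    3 ]
  [ 0  0   0  -11 ]
  [ 0  3  -3   -3 ]
ρ4 ← ρ4 − 3·ρ2
  [ 1  1   3    0 ]
  [ 0  1  -1    3 ]
  [ 0  0   0  -11 ]
  [ 0  0   0  -12 ]
ρ3 ← -1/11·ρ3
  [ 1  1   3    0 ]
  [ 0  1  -1    3 ]
  [ 0  0   0    1 ]
  [ 0  0   0  -12 ]
ρ4 ← ρ4 + 12·ρ3
  [ 1  1   3  0 ]
  [ 0  1  -1  3 ]
  [ 0  0   0  1 ]
  [ 0  0   0  0 ]
ρ2 ← ρ2 − 3·ρ3
  [ 1  1   3  0 ]
  [ 0  1  -1  0 ]
  [ 0  0   0  1 ]
  [ 0  0   0  0 ]
ρ1 ← ρ1 − ρ2
  [ 1  0   4  0 ]
  [ 0  1  -1  0 ]
  [ 0  0   0  1 ]
  [ 0  0   0  0 ]

[[1, 0, 4, 0], [0, 1, -1, 0], [0, 0, 0, 1], [0, 0, 0, 0]]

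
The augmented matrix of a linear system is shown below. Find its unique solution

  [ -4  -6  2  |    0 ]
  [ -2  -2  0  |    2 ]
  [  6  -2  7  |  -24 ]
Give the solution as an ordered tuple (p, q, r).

ρ1 ← -1/4·ρ1
ρ2 ← ρ2 + 2·ρ1
ρ3 ← ρ3 − 6·ρ1
ρ3 ← ρ3 + 11·ρ2
ρ3 ← -1·ρ3
ρ2 ← ρ2 + ρ3
ρ1 ← ρ1 + 1/2·ρ3
ρ1 ← ρ1 − 3/2·ρ2
Reading off the last column: p = -5, q = 4, r = 2.

(-5, 4, 2)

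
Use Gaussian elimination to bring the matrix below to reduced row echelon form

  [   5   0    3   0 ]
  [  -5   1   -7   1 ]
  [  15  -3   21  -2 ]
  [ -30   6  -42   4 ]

R1 -> 1/5·R1
R2 -> R2 + 5·R1
R3 -> R3 − 15·R1
R4 -> R4 + 30·R1
R3 -> R3 + 3·R2
R4 -> R4 − 6·R2
R4 -> R4 + 2·R3
R2 -> R2 − R3

[[1, 0, 3/5, 0], [0, 1, -4, 0], [0, 0, 0, 1], [0, 0, 0, 0]]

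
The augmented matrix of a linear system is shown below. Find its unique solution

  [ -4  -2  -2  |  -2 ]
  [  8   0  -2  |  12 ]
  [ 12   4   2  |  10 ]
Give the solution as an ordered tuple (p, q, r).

(3/2, -2, 0)

R1 -> -1/4·R1
  [  1  1/2  1/2  |  1/2 ]
  [  8    0   -2  |   12 ]
  [ 12    4    2  |   10 ]
R2 -> R2 − 8·R1
  [  1  1/2  1/2  |  1/2 ]
  [  0   -4   -6  |    8 ]
  [ 12    4    2  |   10 ]
R3 -> R3 − 12·R1
  [ 1  1/2  1/2  |  1/2 ]
  [ 0   -4   -6  |    8 ]
  [ 0   -2   -4  |    4 ]
R2 -> -1/4·R2
  [ 1  1/2  1/2  |  1/2 ]
  [ 0    1  3/2  |   -2 ]
  [ 0   -2   -4  |    4 ]
R3 -> R3 + 2·R2
  [ 1  1/2  1/2  |  1/2 ]
  [ 0    1  3/2  |   -2 ]
  [ 0    0   -1  |    0 ]
R3 -> -1·R3
  [ 1  1/2  1/2  |  1/2 ]
  [ 0    1  3/2  |   -2 ]
  [ 0    0    1  |    0 ]
R2 -> R2 − 3/2·R3
  [ 1  1/2  1/2  |  1/2 ]
  [ 0    1    0  |   -2 ]
  [ 0    0    1  |    0 ]
R1 -> R1 − 1/2·R3
  [ 1  1/2  0  |  1/2 ]
  [ 0    1  0  |   -2 ]
  [ 0    0  1  |    0 ]
R1 -> R1 − 1/2·R2
  [ 1  0  0  |  3/2 ]
  [ 0  1  0  |   -2 ]
  [ 0  0  1  |    0 ]
Reading off the last column: p = 3/2, q = -2, r = 0.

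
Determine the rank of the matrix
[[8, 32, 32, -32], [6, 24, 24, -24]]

Multiply ρ1 by 1/8.
  [ 1   4   4   -4 ]
  [ 6  24  24  -24 ]
Subtract 6 times ρ1 from ρ2.
  [ 1  4  4  -4 ]
  [ 0  0  0   0 ]
The reduced form has 1 nonzero row.

rank = 1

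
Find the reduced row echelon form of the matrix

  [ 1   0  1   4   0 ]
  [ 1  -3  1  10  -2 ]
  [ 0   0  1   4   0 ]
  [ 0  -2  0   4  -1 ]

[[1, 0, 0, 0, 0], [0, 1, 0, -2, 0], [0, 0, 1, 4, 0], [0, 0, 0, 0, 1]]

R2 -> R2 − R1
R2 -> -1/3·R2
R4 -> R4 + 2·R2
R4 -> 3·R4
R2 -> R2 − 2/3·R4
R1 -> R1 − R3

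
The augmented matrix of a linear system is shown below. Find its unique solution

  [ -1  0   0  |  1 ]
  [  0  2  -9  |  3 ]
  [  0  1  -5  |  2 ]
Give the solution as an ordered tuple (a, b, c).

(-1, -3, -1)

ρ1 -> -1·ρ1
  [ 1  0   0  |  -1 ]
  [ 0  2  -9  |   3 ]
  [ 0  1  -5  |   2 ]
ρ2 -> 1/2·ρ2
  [ 1  0     0  |   -1 ]
  [ 0  1  -9/2  |  3/2 ]
  [ 0  1    -5  |    2 ]
ρ3 -> ρ3 − ρ2
  [ 1  0     0  |   -1 ]
  [ 0  1  -9/2  |  3/2 ]
  [ 0  0  -1/2  |  1/2 ]
ρ3 -> -2·ρ3
  [ 1  0     0  |   -1 ]
  [ 0  1  -9/2  |  3/2 ]
  [ 0  0     1  |   -1 ]
ρ2 -> ρ2 + 9/2·ρ3
  [ 1  0  0  |  -1 ]
  [ 0  1  0  |  -3 ]
  [ 0  0  1  |  -1 ]
Reading off the last column: a = -1, b = -3, c = -1.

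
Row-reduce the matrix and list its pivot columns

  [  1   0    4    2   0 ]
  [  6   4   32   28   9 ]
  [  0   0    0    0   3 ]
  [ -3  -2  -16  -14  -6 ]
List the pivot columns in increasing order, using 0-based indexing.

R2 ← R2 − 6·R1
  [  1   0    4    2   0 ]
  [  0   4    8   16   9 ]
  [  0   0    0    0   3 ]
  [ -3  -2  -16  -14  -6 ]
R4 ← R4 + 3·R1
  [ 1   0   4   2   0 ]
  [ 0   4   8  16   9 ]
  [ 0   0   0   0   3 ]
  [ 0  -2  -4  -8  -6 ]
R2 ← 1/4·R2
  [ 1   0   4   2    0 ]
  [ 0   1   2   4  9/4 ]
  [ 0   0   0   0    3 ]
  [ 0  -2  -4  -8   -6 ]
R4 ← R4 + 2·R2
  [ 1  0  4  2     0 ]
  [ 0  1  2  4   9/4 ]
  [ 0  0  0  0     3 ]
  [ 0  0  0  0  -3/2 ]
R3 ← 1/3·R3
  [ 1  0  4  2     0 ]
  [ 0  1  2  4   9/4 ]
  [ 0  0  0  0     1 ]
  [ 0  0  0  0  -3/2 ]
R4 ← R4 + 3/2·R3
  [ 1  0  4  2    0 ]
  [ 0  1  2  4  9/4 ]
  [ 0  0  0  0    1 ]
  [ 0  0  0  0    0 ]
R2 ← R2 − 9/4·R3
  [ 1  0  4  2  0 ]
  [ 0  1  2  4  0 ]
  [ 0  0  0  0  1 ]
  [ 0  0  0  0  0 ]
Pivot columns are the columns containing a leading 1.

0, 1, 4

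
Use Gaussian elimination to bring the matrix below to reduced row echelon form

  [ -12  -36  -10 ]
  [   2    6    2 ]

R1 := -1/12·R1
  [ 1  3  5/6 ]
  [ 2  6    2 ]
R2 := R2 − 2·R1
  [ 1  3  5/6 ]
  [ 0  0  1/3 ]
R2 := 3·R2
  [ 1  3  5/6 ]
  [ 0  0    1 ]
R1 := R1 − 5/6·R2
  [ 1  3  0 ]
  [ 0  0  1 ]

[[1, 3, 0], [0, 0, 1]]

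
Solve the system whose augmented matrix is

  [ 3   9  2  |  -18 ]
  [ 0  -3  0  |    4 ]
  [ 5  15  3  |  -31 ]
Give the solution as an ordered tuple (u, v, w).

(-4, -4/3, 3)

R1 := 1/3·R1
R3 := R3 − 5·R1
R2 := -1/3·R2
R3 := -3·R3
R1 := R1 − 2/3·R3
R1 := R1 − 3·R2
Reading off the last column: u = -4, v = -4/3, w = 3.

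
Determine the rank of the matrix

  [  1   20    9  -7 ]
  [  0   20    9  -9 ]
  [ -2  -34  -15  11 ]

ρ3 -> ρ3 + 2·ρ1
  [ 1  20  9  -7 ]
  [ 0  20  9  -9 ]
  [ 0   6  3  -3 ]
ρ2 -> 1/20·ρ2
  [ 1  20     9     -7 ]
  [ 0   1  9/20  -9/20 ]
  [ 0   6     3     -3 ]
ρ3 -> ρ3 − 6·ρ2
  [ 1  20     9     -7 ]
  [ 0   1  9/20  -9/20 ]
  [ 0   0  3/10  -3/10 ]
ρ3 -> 10/3·ρ3
  [ 1  20     9     -7 ]
  [ 0   1  9/20  -9/20 ]
  [ 0   0     1     -1 ]
ρ2 -> ρ2 − 9/20·ρ3
  [ 1  20  9  -7 ]
  [ 0   1  0   0 ]
  [ 0   0  1  -1 ]
ρ1 -> ρ1 − 9·ρ3
  [ 1  20  0   2 ]
  [ 0   1  0   0 ]
  [ 0   0  1  -1 ]
ρ1 -> ρ1 − 20·ρ2
  [ 1  0  0   2 ]
  [ 0  1  0   0 ]
  [ 0  0  1  -1 ]
The reduced form has 3 nonzero rows.

rank = 3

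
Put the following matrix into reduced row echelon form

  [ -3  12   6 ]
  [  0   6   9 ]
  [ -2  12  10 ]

[[1, 0, 4], [0, 1, 3/2], [0, 0, 0]]

R1 -> -1/3·R1
R3 -> R3 + 2·R1
R2 -> 1/6·R2
R3 -> R3 − 4·R2
R1 -> R1 + 4·R2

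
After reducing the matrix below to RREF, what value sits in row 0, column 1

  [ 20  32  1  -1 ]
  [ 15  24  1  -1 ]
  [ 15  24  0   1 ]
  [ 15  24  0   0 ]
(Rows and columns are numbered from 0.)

r1 ← 1/20·r1
  [  1  8/5  1/20  -1/20 ]
  [ 15   24     1     -1 ]
  [ 15   24     0      1 ]
  [ 15   24     0      0 ]
r2 ← r2 − 15·r1
  [  1  8/5  1/20  -1/20 ]
  [  0    0   1/4   -1/4 ]
  [ 15   24     0      1 ]
  [ 15   24     0      0 ]
r3 ← r3 − 15·r1
  [  1  8/5  1/20  -1/20 ]
  [  0    0   1/4   -1/4 ]
  [  0    0  -3/4    7/4 ]
  [ 15   24     0      0 ]
r4 ← r4 − 15·r1
  [ 1  8/5  1/20  -1/20 ]
  [ 0    0   1/4   -1/4 ]
  [ 0    0  -3/4    7/4 ]
  [ 0    0  -3/4    3/4 ]
r2 ← 4·r2
  [ 1  8/5  1/20  -1/20 ]
  [ 0    0     1     -1 ]
  [ 0    0  -3/4    7/4 ]
  [ 0    0  -3/4    3/4 ]
r3 ← r3 + 3/4·r2
  [ 1  8/5  1/20  -1/20 ]
  [ 0    0     1     -1 ]
  [ 0    0     0      1 ]
  [ 0    0  -3/4    3/4 ]
r4 ← r4 + 3/4·r2
  [ 1  8/5  1/20  -1/20 ]
  [ 0    0     1     -1 ]
  [ 0    0     0      1 ]
  [ 0    0     0      0 ]
r2 ← r2 + r3
  [ 1  8/5  1/20  -1/20 ]
  [ 0    0     1      0 ]
  [ 0    0     0      1 ]
  [ 0    0     0      0 ]
r1 ← r1 + 1/20·r3
  [ 1  8/5  1/20  0 ]
  [ 0    0     1  0 ]
  [ 0    0     0  1 ]
  [ 0    0     0  0 ]
r1 ← r1 − 1/20·r2
  [ 1  8/5  0  0 ]
  [ 0    0  1  0 ]
  [ 0    0  0  1 ]
  [ 0    0  0  0 ]

8/5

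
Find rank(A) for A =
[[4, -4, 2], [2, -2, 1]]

rank = 1

Multiply ρ1 by 1/4.
  [ 1  -1  1/2 ]
  [ 2  -2    1 ]
Subtract 2 times ρ1 from ρ2.
  [ 1  -1  1/2 ]
  [ 0   0    0 ]
The reduced form has 1 nonzero row.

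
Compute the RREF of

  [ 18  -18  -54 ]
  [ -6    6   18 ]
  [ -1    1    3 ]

Multiply ρ1 by 1/18.
  [  1  -1  -3 ]
  [ -6   6  18 ]
  [ -1   1   3 ]
Add 6 times ρ1 to ρ2.
  [  1  -1  -3 ]
  [  0   0   0 ]
  [ -1   1   3 ]
Add ρ1 to ρ3.
  [ 1  -1  -3 ]
  [ 0   0   0 ]
  [ 0   0   0 ]

[[1, -1, -3], [0, 0, 0], [0, 0, 0]]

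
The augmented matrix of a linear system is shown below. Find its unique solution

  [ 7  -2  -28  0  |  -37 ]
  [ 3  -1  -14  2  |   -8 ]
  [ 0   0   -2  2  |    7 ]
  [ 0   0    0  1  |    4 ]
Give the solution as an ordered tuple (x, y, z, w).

ρ1 -> 1/7·ρ1
  [ 1  -2/7   -4  0  |  -37/7 ]
  [ 3    -1  -14  2  |     -8 ]
  [ 0     0   -2  2  |      7 ]
  [ 0     0    0  1  |      4 ]
ρ2 -> ρ2 − 3·ρ1
  [ 1  -2/7  -4  0  |  -37/7 ]
  [ 0  -1/7  -2  2  |   55/7 ]
  [ 0     0  -2  2  |      7 ]
  [ 0     0   0  1  |      4 ]
ρ2 -> -7·ρ2
  [ 1  -2/7  -4    0  |  -37/7 ]
  [ 0     1  14  -14  |    -55 ]
  [ 0     0  -2    2  |      7 ]
  [ 0     0   0    1  |      4 ]
ρ3 -> -1/2·ρ3
  [ 1  -2/7  -4    0  |  -37/7 ]
  [ 0     1  14  -14  |    -55 ]
  [ 0     0   1   -1  |   -7/2 ]
  [ 0     0   0    1  |      4 ]
ρ3 -> ρ3 + ρ4
  [ 1  -2/7  -4    0  |  -37/7 ]
  [ 0     1  14  -14  |    -55 ]
  [ 0     0   1    0  |    1/2 ]
  [ 0     0   0    1  |      4 ]
ρ2 -> ρ2 + 14·ρ4
  [ 1  -2/7  -4  0  |  -37/7 ]
  [ 0     1  14  0  |      1 ]
  [ 0     0   1  0  |    1/2 ]
  [ 0     0   0  1  |      4 ]
ρ2 -> ρ2 − 14·ρ3
  [ 1  -2/7  -4  0  |  -37/7 ]
  [ 0     1   0  0  |     -6 ]
  [ 0     0   1  0  |    1/2 ]
  [ 0     0   0  1  |      4 ]
ρ1 -> ρ1 + 4·ρ3
  [ 1  -2/7  0  0  |  -23/7 ]
  [ 0     1  0  0  |     -6 ]
  [ 0     0  1  0  |    1/2 ]
  [ 0     0  0  1  |      4 ]
ρ1 -> ρ1 + 2/7·ρ2
  [ 1  0  0  0  |   -5 ]
  [ 0  1  0  0  |   -6 ]
  [ 0  0  1  0  |  1/2 ]
  [ 0  0  0  1  |    4 ]
Reading off the last column: x = -5, y = -6, z = 1/2, w = 4.

(-5, -6, 1/2, 4)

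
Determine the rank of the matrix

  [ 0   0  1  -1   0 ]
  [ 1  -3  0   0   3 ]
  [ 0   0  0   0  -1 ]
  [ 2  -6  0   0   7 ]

r1 <-> r2
  [ 1  -3  0   0   3 ]
  [ 0   0  1  -1   0 ]
  [ 0   0  0   0  -1 ]
  [ 2  -6  0   0   7 ]
r4 -> r4 − 2·r1
  [ 1  -3  0   0   3 ]
  [ 0   0  1  -1   0 ]
  [ 0   0  0   0  -1 ]
  [ 0   0  0   0   1 ]
r3 -> -1·r3
  [ 1  -3  0   0  3 ]
  [ 0   0  1  -1  0 ]
  [ 0   0  0   0  1 ]
  [ 0   0  0   0  1 ]
r4 -> r4 − r3
  [ 1  -3  0   0  3 ]
  [ 0   0  1  -1  0 ]
  [ 0   0  0   0  1 ]
  [ 0   0  0   0  0 ]
r1 -> r1 − 3·r3
  [ 1  -3  0   0  0 ]
  [ 0   0  1  -1  0 ]
  [ 0   0  0   0  1 ]
  [ 0   0  0   0  0 ]
The reduced form has 3 nonzero rows.

rank = 3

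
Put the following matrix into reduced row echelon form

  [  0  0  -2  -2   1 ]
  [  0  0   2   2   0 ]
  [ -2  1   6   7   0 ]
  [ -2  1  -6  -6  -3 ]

Swap ρ1 and ρ3.
  [ -2  1   6   7   0 ]
  [  0  0   2   2   0 ]
  [  0  0  -2  -2   1 ]
  [ -2  1  -6  -6  -3 ]
Multiply ρ1 by -1/2.
  [  1  -1/2  -3  -7/2   0 ]
  [  0     0   2     2   0 ]
  [  0     0  -2    -2   1 ]
  [ -2     1  -6    -6  -3 ]
Add 2 times ρ1 to ρ4.
  [ 1  -1/2   -3  -7/2   0 ]
  [ 0     0    2     2   0 ]
  [ 0     0   -2    -2   1 ]
  [ 0     0  -12   -13  -3 ]
Multiply ρ2 by 1/2.
  [ 1  -1/2   -3  -7/2   0 ]
  [ 0     0    1     1   0 ]
  [ 0     0   -2    -2   1 ]
  [ 0     0  -12   -13  -3 ]
Add 2 times ρ2 to ρ3.
  [ 1  -1/2   -3  -7/2   0 ]
  [ 0     0    1     1   0 ]
  [ 0     0    0     0   1 ]
  [ 0     0  -12   -13  -3 ]
Add 12 times ρ2 to ρ4.
  [ 1  -1/2  -3  -7/2   0 ]
  [ 0     0   1     1   0 ]
  [ 0     0   0     0   1 ]
  [ 0     0   0    -1  -3 ]
Swap ρ3 and ρ4.
  [ 1  -1/2  -3  -7/2   0 ]
  [ 0     0   1     1   0 ]
  [ 0     0   0    -1  -3 ]
  [ 0     0   0     0   1 ]
Multiply ρ3 by -1.
  [ 1  -1/2  -3  -7/2  0 ]
  [ 0     0   1     1  0 ]
  [ 0     0   0     1  3 ]
  [ 0     0   0     0  1 ]
Subtract 3 times ρ4 from ρ3.
  [ 1  -1/2  -3  -7/2  0 ]
  [ 0     0   1     1  0 ]
  [ 0     0   0     1  0 ]
  [ 0     0   0     0  1 ]
Subtract ρ3 from ρ2.
  [ 1  -1/2  -3  -7/2  0 ]
  [ 0     0   1     0  0 ]
  [ 0     0   0     1  0 ]
  [ 0     0   0     0  1 ]
Add 7/2 times ρ3 to ρ1.
  [ 1  -1/2  -3  0  0 ]
  [ 0     0   1  0  0 ]
  [ 0     0   0  1  0 ]
  [ 0     0   0  0  1 ]
Add 3 times ρ2 to ρ1.
  [ 1  -1/2  0  0  0 ]
  [ 0     0  1  0  0 ]
  [ 0     0  0  1  0 ]
  [ 0     0  0  0  1 ]

[[1, -1/2, 0, 0, 0], [0, 0, 1, 0, 0], [0, 0, 0, 1, 0], [0, 0, 0, 0, 1]]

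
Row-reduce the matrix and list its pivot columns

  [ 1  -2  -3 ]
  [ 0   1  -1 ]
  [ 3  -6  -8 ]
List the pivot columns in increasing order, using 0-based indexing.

ρ3 -> ρ3 − 3·ρ1
  [ 1  -2  -3 ]
  [ 0   1  -1 ]
  [ 0   0   1 ]
ρ2 -> ρ2 + ρ3
  [ 1  -2  -3 ]
  [ 0   1   0 ]
  [ 0   0   1 ]
ρ1 -> ρ1 + 3·ρ3
  [ 1  -2  0 ]
  [ 0   1  0 ]
  [ 0   0  1 ]
ρ1 -> ρ1 + 2·ρ2
  [ 1  0  0 ]
  [ 0  1  0 ]
  [ 0  0  1 ]
Pivot columns are the columns containing a leading 1.

0, 1, 2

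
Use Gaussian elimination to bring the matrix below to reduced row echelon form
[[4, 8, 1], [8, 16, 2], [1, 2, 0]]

[[1, 2, 0], [0, 0, 1], [0, 0, 0]]

R1 -> 1/4·R1
  [ 1   2  1/4 ]
  [ 8  16    2 ]
  [ 1   2    0 ]
R2 -> R2 − 8·R1
  [ 1  2  1/4 ]
  [ 0  0    0 ]
  [ 1  2    0 ]
R3 -> R3 − R1
  [ 1  2   1/4 ]
  [ 0  0     0 ]
  [ 0  0  -1/4 ]
R2 <-> R3
  [ 1  2   1/4 ]
  [ 0  0  -1/4 ]
  [ 0  0     0 ]
R2 -> -4·R2
  [ 1  2  1/4 ]
  [ 0  0    1 ]
  [ 0  0    0 ]
R1 -> R1 − 1/4·R2
  [ 1  2  0 ]
  [ 0  0  1 ]
  [ 0  0  0 ]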